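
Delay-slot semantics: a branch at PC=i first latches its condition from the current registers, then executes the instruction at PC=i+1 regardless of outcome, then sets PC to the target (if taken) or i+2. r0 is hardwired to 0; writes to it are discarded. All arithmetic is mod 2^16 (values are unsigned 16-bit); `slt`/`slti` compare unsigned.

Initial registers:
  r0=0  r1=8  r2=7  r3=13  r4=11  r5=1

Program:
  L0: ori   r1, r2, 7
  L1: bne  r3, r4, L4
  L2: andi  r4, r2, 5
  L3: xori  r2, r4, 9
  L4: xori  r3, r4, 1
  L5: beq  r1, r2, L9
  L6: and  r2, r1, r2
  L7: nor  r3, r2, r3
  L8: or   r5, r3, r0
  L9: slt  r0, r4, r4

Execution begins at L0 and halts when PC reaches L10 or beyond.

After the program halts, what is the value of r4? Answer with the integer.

5

#0 ori   r1, r2, 7 ; 0/7/7/13/11/1
#1 bne  r3, r4, L4 ; 0/7/7/13/11/1 ; →target
#2 andi  r4, r2, 5 ; 0/7/7/13/5/1
#4 xori  r3, r4, 1 ; 0/7/7/4/5/1
#5 beq  r1, r2, L9 ; 0/7/7/4/5/1 ; →target
#6 and  r2, r1, r2 ; 0/7/7/4/5/1
#9 slt  r0, r4, r4 ; 0/7/7/4/5/1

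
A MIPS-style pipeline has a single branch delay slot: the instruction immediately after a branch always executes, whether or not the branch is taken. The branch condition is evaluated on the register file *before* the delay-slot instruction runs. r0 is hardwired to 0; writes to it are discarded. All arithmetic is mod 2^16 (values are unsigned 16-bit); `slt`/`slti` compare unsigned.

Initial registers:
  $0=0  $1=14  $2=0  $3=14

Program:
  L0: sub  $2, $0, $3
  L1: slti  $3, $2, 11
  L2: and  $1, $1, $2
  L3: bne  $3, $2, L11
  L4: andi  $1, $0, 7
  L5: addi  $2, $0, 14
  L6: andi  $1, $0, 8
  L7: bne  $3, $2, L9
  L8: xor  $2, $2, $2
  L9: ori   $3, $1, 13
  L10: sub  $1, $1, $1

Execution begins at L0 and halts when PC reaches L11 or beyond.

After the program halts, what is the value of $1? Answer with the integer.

#0 sub  $2, $0, $3 ; 0/14/65522/14
#1 slti  $3, $2, 11 ; 0/14/65522/0
#2 and  $1, $1, $2 ; 0/2/65522/0
#3 bne  $3, $2, L11 ; 0/2/65522/0 ; →target
#4 andi  $1, $0, 7 ; 0/0/65522/0

0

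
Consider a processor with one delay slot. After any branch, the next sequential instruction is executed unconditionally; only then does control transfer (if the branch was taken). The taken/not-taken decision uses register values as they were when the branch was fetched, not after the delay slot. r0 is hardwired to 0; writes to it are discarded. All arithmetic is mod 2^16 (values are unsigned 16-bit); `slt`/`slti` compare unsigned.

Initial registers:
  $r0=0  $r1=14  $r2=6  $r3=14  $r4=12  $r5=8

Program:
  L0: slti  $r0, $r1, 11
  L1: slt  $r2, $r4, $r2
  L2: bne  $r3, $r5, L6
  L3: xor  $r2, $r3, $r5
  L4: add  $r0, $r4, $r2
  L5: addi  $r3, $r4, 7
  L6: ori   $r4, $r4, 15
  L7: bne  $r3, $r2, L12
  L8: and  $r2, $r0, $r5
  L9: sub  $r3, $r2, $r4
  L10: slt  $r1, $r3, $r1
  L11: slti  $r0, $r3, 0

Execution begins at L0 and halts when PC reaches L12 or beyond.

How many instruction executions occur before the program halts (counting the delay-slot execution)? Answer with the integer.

[0] slti  $r0, $r1, 11  →  {$r0:0, $r1:14, $r2:6, $r3:14, $r4:12, $r5:8}
[1] slt  $r2, $r4, $r2  →  {$r0:0, $r1:14, $r2:0, $r3:14, $r4:12, $r5:8}
[2] bne  $r3, $r5, L6  →  {$r0:0, $r1:14, $r2:0, $r3:14, $r4:12, $r5:8}  ⟨branch taken⟩
[3] xor  $r2, $r3, $r5  →  {$r0:0, $r1:14, $r2:6, $r3:14, $r4:12, $r5:8}
[6] ori   $r4, $r4, 15  →  {$r0:0, $r1:14, $r2:6, $r3:14, $r4:15, $r5:8}
[7] bne  $r3, $r2, L12  →  {$r0:0, $r1:14, $r2:6, $r3:14, $r4:15, $r5:8}  ⟨branch taken⟩
[8] and  $r2, $r0, $r5  →  {$r0:0, $r1:14, $r2:0, $r3:14, $r4:15, $r5:8}

7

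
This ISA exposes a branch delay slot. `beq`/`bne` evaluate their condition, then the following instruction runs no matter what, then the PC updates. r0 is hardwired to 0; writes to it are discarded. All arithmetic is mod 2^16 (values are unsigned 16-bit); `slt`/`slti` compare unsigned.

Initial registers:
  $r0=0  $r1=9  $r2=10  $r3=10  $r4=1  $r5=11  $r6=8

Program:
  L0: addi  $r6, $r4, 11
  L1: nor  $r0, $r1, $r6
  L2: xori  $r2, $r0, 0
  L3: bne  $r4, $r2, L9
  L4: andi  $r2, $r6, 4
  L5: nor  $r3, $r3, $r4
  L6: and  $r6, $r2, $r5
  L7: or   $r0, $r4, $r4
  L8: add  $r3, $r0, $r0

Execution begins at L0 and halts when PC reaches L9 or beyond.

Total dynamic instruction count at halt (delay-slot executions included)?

PC=0  addi  $r6, $r4, 11     | $r0=0 $r1=9 $r2=10 $r3=10 $r4=1 $r5=11 $r6=12
PC=1  nor  $r0, $r1, $r6     | $r0=0 $r1=9 $r2=10 $r3=10 $r4=1 $r5=11 $r6=12
PC=2  xori  $r2, $r0, 0      | $r0=0 $r1=9 $r2=0 $r3=10 $r4=1 $r5=11 $r6=12
PC=3  bne  $r4, $r2, L9      | $r0=0 $r1=9 $r2=0 $r3=10 $r4=1 $r5=11 $r6=12  [TAKEN]
PC=4  andi  $r2, $r6, 4      | $r0=0 $r1=9 $r2=4 $r3=10 $r4=1 $r5=11 $r6=12

5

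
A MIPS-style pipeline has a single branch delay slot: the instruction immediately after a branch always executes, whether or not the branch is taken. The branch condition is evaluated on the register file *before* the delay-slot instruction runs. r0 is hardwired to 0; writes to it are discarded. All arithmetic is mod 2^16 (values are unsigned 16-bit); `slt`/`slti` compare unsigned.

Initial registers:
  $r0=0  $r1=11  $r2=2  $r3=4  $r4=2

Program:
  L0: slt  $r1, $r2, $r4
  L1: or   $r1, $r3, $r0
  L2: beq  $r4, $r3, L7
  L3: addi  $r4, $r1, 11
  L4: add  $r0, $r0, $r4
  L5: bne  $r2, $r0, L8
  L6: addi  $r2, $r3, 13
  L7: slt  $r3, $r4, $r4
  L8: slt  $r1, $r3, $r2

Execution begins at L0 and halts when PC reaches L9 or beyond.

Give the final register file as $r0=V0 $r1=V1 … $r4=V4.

#0 slt  $r1, $r2, $r4 ; 0/0/2/4/2
#1 or   $r1, $r3, $r0 ; 0/4/2/4/2
#2 beq  $r4, $r3, L7 ; 0/4/2/4/2 ; →fallthru
#3 addi  $r4, $r1, 11 ; 0/4/2/4/15
#4 add  $r0, $r0, $r4 ; 0/4/2/4/15
#5 bne  $r2, $r0, L8 ; 0/4/2/4/15 ; →target
#6 addi  $r2, $r3, 13 ; 0/4/17/4/15
#8 slt  $r1, $r3, $r2 ; 0/1/17/4/15

$r0=0 $r1=1 $r2=17 $r3=4 $r4=15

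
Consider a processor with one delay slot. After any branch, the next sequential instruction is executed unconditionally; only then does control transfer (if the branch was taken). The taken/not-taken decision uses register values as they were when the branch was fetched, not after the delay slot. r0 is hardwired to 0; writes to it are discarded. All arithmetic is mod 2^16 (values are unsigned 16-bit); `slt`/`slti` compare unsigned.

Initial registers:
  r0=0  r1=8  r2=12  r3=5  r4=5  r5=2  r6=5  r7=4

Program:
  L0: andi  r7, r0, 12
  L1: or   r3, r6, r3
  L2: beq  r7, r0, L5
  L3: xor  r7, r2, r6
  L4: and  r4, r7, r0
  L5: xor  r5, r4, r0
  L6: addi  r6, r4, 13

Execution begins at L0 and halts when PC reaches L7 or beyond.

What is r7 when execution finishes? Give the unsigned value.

9

#0 andi  r7, r0, 12 ; 0/8/12/5/5/2/5/0
#1 or   r3, r6, r3 ; 0/8/12/5/5/2/5/0
#2 beq  r7, r0, L5 ; 0/8/12/5/5/2/5/0 ; →target
#3 xor  r7, r2, r6 ; 0/8/12/5/5/2/5/9
#5 xor  r5, r4, r0 ; 0/8/12/5/5/5/5/9
#6 addi  r6, r4, 13 ; 0/8/12/5/5/5/18/9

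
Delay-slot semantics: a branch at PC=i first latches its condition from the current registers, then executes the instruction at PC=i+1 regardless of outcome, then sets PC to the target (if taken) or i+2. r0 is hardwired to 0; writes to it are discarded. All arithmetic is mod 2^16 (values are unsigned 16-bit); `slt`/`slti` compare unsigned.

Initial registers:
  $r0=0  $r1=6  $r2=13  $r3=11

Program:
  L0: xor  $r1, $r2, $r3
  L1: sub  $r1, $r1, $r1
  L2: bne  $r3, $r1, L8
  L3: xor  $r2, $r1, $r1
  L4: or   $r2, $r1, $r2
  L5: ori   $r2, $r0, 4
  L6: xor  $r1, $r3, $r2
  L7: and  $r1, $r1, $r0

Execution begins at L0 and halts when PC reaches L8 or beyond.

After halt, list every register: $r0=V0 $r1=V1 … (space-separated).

PC=0  xor  $r1, $r2, $r3     | $r0=0 $r1=6 $r2=13 $r3=11
PC=1  sub  $r1, $r1, $r1     | $r0=0 $r1=0 $r2=13 $r3=11
PC=2  bne  $r3, $r1, L8      | $r0=0 $r1=0 $r2=13 $r3=11  [TAKEN]
PC=3  xor  $r2, $r1, $r1     | $r0=0 $r1=0 $r2=0 $r3=11

$r0=0 $r1=0 $r2=0 $r3=11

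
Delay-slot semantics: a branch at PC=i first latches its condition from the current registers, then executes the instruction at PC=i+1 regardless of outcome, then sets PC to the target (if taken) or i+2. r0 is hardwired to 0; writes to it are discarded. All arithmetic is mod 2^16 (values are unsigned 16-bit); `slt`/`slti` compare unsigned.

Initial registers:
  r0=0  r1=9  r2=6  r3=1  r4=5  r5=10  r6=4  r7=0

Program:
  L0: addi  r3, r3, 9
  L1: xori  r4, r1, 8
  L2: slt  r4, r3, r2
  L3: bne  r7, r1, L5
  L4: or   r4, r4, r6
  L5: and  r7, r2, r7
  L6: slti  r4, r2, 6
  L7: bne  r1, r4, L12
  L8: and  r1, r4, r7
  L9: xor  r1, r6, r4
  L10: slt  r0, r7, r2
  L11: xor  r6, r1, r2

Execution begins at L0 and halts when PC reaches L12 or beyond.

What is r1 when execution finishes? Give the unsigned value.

0

PC=0  addi  r3, r3, 9        | r0=0 r1=9 r2=6 r3=10 r4=5 r5=10 r6=4 r7=0
PC=1  xori  r4, r1, 8        | r0=0 r1=9 r2=6 r3=10 r4=1 r5=10 r6=4 r7=0
PC=2  slt  r4, r3, r2        | r0=0 r1=9 r2=6 r3=10 r4=0 r5=10 r6=4 r7=0
PC=3  bne  r7, r1, L5        | r0=0 r1=9 r2=6 r3=10 r4=0 r5=10 r6=4 r7=0  [TAKEN]
PC=4  or   r4, r4, r6        | r0=0 r1=9 r2=6 r3=10 r4=4 r5=10 r6=4 r7=0
PC=5  and  r7, r2, r7        | r0=0 r1=9 r2=6 r3=10 r4=4 r5=10 r6=4 r7=0
PC=6  slti  r4, r2, 6        | r0=0 r1=9 r2=6 r3=10 r4=0 r5=10 r6=4 r7=0
PC=7  bne  r1, r4, L12       | r0=0 r1=9 r2=6 r3=10 r4=0 r5=10 r6=4 r7=0  [TAKEN]
PC=8  and  r1, r4, r7        | r0=0 r1=0 r2=6 r3=10 r4=0 r5=10 r6=4 r7=0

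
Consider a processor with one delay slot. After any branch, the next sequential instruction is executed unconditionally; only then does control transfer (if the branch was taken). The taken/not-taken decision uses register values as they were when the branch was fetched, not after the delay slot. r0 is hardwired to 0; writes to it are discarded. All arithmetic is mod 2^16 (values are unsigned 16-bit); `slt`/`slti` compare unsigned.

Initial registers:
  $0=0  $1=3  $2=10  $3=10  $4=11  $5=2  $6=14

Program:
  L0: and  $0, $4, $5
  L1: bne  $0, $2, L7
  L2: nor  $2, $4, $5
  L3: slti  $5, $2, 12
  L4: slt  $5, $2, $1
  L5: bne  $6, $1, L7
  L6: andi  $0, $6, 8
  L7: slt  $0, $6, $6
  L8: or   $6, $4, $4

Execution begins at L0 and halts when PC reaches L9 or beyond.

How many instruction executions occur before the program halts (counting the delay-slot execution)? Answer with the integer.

5

[0] and  $0, $4, $5  →  {$0:0, $1:3, $2:10, $3:10, $4:11, $5:2, $6:14}
[1] bne  $0, $2, L7  →  {$0:0, $1:3, $2:10, $3:10, $4:11, $5:2, $6:14}  ⟨branch taken⟩
[2] nor  $2, $4, $5  →  {$0:0, $1:3, $2:65524, $3:10, $4:11, $5:2, $6:14}
[7] slt  $0, $6, $6  →  {$0:0, $1:3, $2:65524, $3:10, $4:11, $5:2, $6:14}
[8] or   $6, $4, $4  →  {$0:0, $1:3, $2:65524, $3:10, $4:11, $5:2, $6:11}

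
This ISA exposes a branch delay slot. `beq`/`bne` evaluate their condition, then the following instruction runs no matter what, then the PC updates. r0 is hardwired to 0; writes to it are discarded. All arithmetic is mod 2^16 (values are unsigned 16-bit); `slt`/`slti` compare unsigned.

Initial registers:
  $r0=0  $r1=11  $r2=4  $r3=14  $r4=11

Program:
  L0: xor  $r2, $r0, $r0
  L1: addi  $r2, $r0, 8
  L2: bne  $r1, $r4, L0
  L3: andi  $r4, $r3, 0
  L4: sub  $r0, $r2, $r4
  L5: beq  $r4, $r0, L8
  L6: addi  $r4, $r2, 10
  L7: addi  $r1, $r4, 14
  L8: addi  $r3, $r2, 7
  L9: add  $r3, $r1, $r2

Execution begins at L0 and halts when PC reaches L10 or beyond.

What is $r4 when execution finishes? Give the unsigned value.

18

#0 xor  $r2, $r0, $r0 ; 0/11/0/14/11
#1 addi  $r2, $r0, 8 ; 0/11/8/14/11
#2 bne  $r1, $r4, L0 ; 0/11/8/14/11 ; →fallthru
#3 andi  $r4, $r3, 0 ; 0/11/8/14/0
#4 sub  $r0, $r2, $r4 ; 0/11/8/14/0
#5 beq  $r4, $r0, L8 ; 0/11/8/14/0 ; →target
#6 addi  $r4, $r2, 10 ; 0/11/8/14/18
#8 addi  $r3, $r2, 7 ; 0/11/8/15/18
#9 add  $r3, $r1, $r2 ; 0/11/8/19/18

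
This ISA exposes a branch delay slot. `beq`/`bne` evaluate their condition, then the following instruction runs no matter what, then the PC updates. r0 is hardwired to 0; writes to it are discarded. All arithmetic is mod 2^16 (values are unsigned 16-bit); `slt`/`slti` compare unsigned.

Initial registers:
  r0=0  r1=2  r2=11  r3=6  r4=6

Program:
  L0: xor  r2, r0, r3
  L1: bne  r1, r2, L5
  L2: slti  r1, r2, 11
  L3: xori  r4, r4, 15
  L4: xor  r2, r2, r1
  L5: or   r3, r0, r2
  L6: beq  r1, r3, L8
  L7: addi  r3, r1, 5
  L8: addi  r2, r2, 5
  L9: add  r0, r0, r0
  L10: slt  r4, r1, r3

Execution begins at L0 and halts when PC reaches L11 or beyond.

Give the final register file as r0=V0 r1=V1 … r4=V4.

[0] xor  r2, r0, r3  →  {r0:0, r1:2, r2:6, r3:6, r4:6}
[1] bne  r1, r2, L5  →  {r0:0, r1:2, r2:6, r3:6, r4:6}  ⟨branch taken⟩
[2] slti  r1, r2, 11  →  {r0:0, r1:1, r2:6, r3:6, r4:6}
[5] or   r3, r0, r2  →  {r0:0, r1:1, r2:6, r3:6, r4:6}
[6] beq  r1, r3, L8  →  {r0:0, r1:1, r2:6, r3:6, r4:6}  ⟨branch fallthrough⟩
[7] addi  r3, r1, 5  →  {r0:0, r1:1, r2:6, r3:6, r4:6}
[8] addi  r2, r2, 5  →  {r0:0, r1:1, r2:11, r3:6, r4:6}
[9] add  r0, r0, r0  →  {r0:0, r1:1, r2:11, r3:6, r4:6}
[10] slt  r4, r1, r3  →  {r0:0, r1:1, r2:11, r3:6, r4:1}

r0=0 r1=1 r2=11 r3=6 r4=1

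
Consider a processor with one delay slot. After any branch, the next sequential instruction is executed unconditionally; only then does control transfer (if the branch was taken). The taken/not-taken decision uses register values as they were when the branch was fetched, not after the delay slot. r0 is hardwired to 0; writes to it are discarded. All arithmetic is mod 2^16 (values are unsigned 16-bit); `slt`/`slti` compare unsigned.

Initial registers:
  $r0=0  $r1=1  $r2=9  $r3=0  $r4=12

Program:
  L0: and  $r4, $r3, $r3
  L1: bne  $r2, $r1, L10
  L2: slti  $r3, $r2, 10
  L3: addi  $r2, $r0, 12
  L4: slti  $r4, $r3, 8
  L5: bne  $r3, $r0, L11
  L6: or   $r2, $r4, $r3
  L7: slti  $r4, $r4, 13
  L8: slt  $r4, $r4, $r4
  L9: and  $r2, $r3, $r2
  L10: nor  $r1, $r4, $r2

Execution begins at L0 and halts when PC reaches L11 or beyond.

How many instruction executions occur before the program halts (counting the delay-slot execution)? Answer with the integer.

4

PC=0  and  $r4, $r3, $r3     | $r0=0 $r1=1 $r2=9 $r3=0 $r4=0
PC=1  bne  $r2, $r1, L10     | $r0=0 $r1=1 $r2=9 $r3=0 $r4=0  [TAKEN]
PC=2  slti  $r3, $r2, 10     | $r0=0 $r1=1 $r2=9 $r3=1 $r4=0
PC=10 nor  $r1, $r4, $r2     | $r0=0 $r1=65526 $r2=9 $r3=1 $r4=0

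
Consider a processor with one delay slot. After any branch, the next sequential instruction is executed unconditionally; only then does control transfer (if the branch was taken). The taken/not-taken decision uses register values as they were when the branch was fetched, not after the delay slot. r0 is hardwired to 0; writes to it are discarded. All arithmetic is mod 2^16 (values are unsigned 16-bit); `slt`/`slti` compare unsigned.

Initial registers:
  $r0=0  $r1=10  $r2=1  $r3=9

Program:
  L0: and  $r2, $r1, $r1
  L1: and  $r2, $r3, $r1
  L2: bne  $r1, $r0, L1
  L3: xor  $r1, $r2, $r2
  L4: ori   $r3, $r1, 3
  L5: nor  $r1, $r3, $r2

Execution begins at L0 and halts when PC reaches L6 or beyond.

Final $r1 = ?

  step pc=0: and  $r2, $r1, $r1  regs=(0,10,10,9)
  step pc=1: and  $r2, $r3, $r1  regs=(0,10,8,9)
  step pc=2: bne  $r1, $r0, L1  cond=T  regs=(0,10,8,9)
  step pc=3: xor  $r1, $r2, $r2  regs=(0,0,8,9)
  step pc=1: and  $r2, $r3, $r1  regs=(0,0,0,9)
  step pc=2: bne  $r1, $r0, L1  cond=F  regs=(0,0,0,9)
  step pc=3: xor  $r1, $r2, $r2  regs=(0,0,0,9)
  step pc=4: ori   $r3, $r1, 3  regs=(0,0,0,3)
  step pc=5: nor  $r1, $r3, $r2  regs=(0,65532,0,3)

65532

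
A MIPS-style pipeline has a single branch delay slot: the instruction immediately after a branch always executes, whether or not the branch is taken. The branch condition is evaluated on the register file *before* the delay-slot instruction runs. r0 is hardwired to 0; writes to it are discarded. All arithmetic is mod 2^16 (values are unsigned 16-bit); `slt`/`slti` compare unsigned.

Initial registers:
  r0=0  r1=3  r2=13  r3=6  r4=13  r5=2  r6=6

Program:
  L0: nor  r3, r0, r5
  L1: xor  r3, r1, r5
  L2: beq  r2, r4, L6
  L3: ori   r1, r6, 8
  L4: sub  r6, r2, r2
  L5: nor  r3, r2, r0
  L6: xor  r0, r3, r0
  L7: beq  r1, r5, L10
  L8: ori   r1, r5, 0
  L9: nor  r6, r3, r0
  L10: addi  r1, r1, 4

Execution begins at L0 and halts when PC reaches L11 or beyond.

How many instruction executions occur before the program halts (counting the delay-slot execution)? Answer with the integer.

9

  step pc=0: nor  r3, r0, r5  regs=(0,3,13,65533,13,2,6)
  step pc=1: xor  r3, r1, r5  regs=(0,3,13,1,13,2,6)
  step pc=2: beq  r2, r4, L6  cond=T  regs=(0,3,13,1,13,2,6)
  step pc=3: ori   r1, r6, 8  regs=(0,14,13,1,13,2,6)
  step pc=6: xor  r0, r3, r0  regs=(0,14,13,1,13,2,6)
  step pc=7: beq  r1, r5, L10  cond=F  regs=(0,14,13,1,13,2,6)
  step pc=8: ori   r1, r5, 0  regs=(0,2,13,1,13,2,6)
  step pc=9: nor  r6, r3, r0  regs=(0,2,13,1,13,2,65534)
  step pc=10: addi  r1, r1, 4  regs=(0,6,13,1,13,2,65534)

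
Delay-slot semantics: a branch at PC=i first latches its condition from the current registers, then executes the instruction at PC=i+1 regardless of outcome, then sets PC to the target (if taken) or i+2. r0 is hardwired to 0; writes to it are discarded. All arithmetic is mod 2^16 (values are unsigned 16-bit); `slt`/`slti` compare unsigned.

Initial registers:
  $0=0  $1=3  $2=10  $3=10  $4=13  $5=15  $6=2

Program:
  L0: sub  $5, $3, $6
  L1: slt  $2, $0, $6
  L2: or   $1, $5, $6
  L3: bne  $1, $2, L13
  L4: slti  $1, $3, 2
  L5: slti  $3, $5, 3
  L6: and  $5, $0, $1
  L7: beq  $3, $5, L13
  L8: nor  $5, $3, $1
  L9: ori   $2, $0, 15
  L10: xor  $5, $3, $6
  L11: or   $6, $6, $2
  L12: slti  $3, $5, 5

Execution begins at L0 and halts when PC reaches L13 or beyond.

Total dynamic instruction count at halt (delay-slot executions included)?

PC=0  sub  $5, $3, $6        | $0=0 $1=3 $2=10 $3=10 $4=13 $5=8 $6=2
PC=1  slt  $2, $0, $6        | $0=0 $1=3 $2=1 $3=10 $4=13 $5=8 $6=2
PC=2  or   $1, $5, $6        | $0=0 $1=10 $2=1 $3=10 $4=13 $5=8 $6=2
PC=3  bne  $1, $2, L13       | $0=0 $1=10 $2=1 $3=10 $4=13 $5=8 $6=2  [TAKEN]
PC=4  slti  $1, $3, 2        | $0=0 $1=0 $2=1 $3=10 $4=13 $5=8 $6=2

5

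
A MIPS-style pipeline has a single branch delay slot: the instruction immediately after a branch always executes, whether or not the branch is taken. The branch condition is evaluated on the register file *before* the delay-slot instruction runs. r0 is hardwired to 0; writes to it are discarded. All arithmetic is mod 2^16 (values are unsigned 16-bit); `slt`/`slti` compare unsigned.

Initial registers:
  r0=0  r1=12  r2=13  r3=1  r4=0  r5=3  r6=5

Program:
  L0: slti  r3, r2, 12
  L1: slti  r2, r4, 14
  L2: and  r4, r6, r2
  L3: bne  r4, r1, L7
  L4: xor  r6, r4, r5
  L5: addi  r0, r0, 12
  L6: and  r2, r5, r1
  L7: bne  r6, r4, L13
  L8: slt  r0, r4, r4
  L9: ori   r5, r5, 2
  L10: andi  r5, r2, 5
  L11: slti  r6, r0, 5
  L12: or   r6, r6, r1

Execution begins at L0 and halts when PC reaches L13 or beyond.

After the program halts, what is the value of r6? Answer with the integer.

  step pc=0: slti  r3, r2, 12  regs=(0,12,13,0,0,3,5)
  step pc=1: slti  r2, r4, 14  regs=(0,12,1,0,0,3,5)
  step pc=2: and  r4, r6, r2  regs=(0,12,1,0,1,3,5)
  step pc=3: bne  r4, r1, L7  cond=T  regs=(0,12,1,0,1,3,5)
  step pc=4: xor  r6, r4, r5  regs=(0,12,1,0,1,3,2)
  step pc=7: bne  r6, r4, L13  cond=T  regs=(0,12,1,0,1,3,2)
  step pc=8: slt  r0, r4, r4  regs=(0,12,1,0,1,3,2)

2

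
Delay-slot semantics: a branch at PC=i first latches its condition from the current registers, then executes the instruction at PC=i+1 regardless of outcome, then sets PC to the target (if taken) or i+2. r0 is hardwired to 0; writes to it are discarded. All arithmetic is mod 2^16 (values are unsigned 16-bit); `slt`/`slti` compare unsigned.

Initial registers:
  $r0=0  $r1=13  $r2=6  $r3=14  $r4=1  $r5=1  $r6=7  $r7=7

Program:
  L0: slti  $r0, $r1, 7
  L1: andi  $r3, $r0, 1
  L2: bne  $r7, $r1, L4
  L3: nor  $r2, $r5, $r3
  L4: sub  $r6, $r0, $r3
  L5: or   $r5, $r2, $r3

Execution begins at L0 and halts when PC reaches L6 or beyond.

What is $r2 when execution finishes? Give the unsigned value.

#0 slti  $r0, $r1, 7 ; 0/13/6/14/1/1/7/7
#1 andi  $r3, $r0, 1 ; 0/13/6/0/1/1/7/7
#2 bne  $r7, $r1, L4 ; 0/13/6/0/1/1/7/7 ; →target
#3 nor  $r2, $r5, $r3 ; 0/13/65534/0/1/1/7/7
#4 sub  $r6, $r0, $r3 ; 0/13/65534/0/1/1/0/7
#5 or   $r5, $r2, $r3 ; 0/13/65534/0/1/65534/0/7

65534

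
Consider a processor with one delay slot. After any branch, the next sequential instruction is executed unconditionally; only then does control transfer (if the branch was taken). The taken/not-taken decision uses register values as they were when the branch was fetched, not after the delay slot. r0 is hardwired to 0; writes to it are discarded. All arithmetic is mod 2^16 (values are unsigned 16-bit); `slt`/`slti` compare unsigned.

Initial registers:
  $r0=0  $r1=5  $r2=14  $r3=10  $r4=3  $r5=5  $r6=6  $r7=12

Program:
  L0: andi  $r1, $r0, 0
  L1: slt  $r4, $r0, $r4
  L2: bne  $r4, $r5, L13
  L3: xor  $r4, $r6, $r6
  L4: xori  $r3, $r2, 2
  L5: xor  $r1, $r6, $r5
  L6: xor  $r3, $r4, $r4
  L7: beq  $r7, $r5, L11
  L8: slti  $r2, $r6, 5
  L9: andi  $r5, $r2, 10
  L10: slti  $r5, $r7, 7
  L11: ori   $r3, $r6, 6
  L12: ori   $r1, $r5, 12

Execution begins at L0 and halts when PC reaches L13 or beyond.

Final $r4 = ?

0

[0] andi  $r1, $r0, 0  →  {$r0:0, $r1:0, $r2:14, $r3:10, $r4:3, $r5:5, $r6:6, $r7:12}
[1] slt  $r4, $r0, $r4  →  {$r0:0, $r1:0, $r2:14, $r3:10, $r4:1, $r5:5, $r6:6, $r7:12}
[2] bne  $r4, $r5, L13  →  {$r0:0, $r1:0, $r2:14, $r3:10, $r4:1, $r5:5, $r6:6, $r7:12}  ⟨branch taken⟩
[3] xor  $r4, $r6, $r6  →  {$r0:0, $r1:0, $r2:14, $r3:10, $r4:0, $r5:5, $r6:6, $r7:12}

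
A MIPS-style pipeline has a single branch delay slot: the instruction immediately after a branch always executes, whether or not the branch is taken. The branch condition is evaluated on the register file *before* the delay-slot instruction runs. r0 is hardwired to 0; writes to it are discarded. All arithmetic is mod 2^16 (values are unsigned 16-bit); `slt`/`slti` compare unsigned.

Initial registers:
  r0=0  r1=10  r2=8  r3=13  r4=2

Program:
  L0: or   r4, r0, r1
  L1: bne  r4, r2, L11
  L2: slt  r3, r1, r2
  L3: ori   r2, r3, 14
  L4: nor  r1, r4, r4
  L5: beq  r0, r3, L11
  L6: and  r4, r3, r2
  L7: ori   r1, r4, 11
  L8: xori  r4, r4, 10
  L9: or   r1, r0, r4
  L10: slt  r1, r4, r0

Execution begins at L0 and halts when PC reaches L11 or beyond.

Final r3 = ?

PC=0  or   r4, r0, r1        | r0=0 r1=10 r2=8 r3=13 r4=10
PC=1  bne  r4, r2, L11       | r0=0 r1=10 r2=8 r3=13 r4=10  [TAKEN]
PC=2  slt  r3, r1, r2        | r0=0 r1=10 r2=8 r3=0 r4=10

0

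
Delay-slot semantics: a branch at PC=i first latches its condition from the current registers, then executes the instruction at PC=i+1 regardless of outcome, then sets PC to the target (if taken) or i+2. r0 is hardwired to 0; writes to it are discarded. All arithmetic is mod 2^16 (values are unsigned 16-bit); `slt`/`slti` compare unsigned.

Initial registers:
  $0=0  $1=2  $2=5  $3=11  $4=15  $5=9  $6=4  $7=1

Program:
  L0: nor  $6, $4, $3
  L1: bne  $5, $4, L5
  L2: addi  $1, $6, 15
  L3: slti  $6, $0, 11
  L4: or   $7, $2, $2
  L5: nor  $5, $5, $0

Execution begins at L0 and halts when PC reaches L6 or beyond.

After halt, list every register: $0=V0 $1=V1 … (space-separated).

[0] nor  $6, $4, $3  →  {$0:0, $1:2, $2:5, $3:11, $4:15, $5:9, $6:65520, $7:1}
[1] bne  $5, $4, L5  →  {$0:0, $1:2, $2:5, $3:11, $4:15, $5:9, $6:65520, $7:1}  ⟨branch taken⟩
[2] addi  $1, $6, 15  →  {$0:0, $1:65535, $2:5, $3:11, $4:15, $5:9, $6:65520, $7:1}
[5] nor  $5, $5, $0  →  {$0:0, $1:65535, $2:5, $3:11, $4:15, $5:65526, $6:65520, $7:1}

$0=0 $1=65535 $2=5 $3=11 $4=15 $5=65526 $6=65520 $7=1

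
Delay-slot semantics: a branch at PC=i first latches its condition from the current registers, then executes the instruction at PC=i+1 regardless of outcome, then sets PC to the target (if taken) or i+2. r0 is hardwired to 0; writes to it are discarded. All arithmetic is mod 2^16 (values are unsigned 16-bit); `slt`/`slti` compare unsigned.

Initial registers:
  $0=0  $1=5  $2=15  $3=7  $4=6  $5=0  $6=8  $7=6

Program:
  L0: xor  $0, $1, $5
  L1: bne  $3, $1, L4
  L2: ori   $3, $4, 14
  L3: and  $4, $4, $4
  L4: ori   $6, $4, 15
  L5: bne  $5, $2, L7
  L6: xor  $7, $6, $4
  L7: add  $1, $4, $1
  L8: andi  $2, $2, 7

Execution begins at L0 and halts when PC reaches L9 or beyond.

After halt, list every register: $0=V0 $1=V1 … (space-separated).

$0=0 $1=11 $2=7 $3=14 $4=6 $5=0 $6=15 $7=9

PC=0  xor  $0, $1, $5        | $0=0 $1=5 $2=15 $3=7 $4=6 $5=0 $6=8 $7=6
PC=1  bne  $3, $1, L4        | $0=0 $1=5 $2=15 $3=7 $4=6 $5=0 $6=8 $7=6  [TAKEN]
PC=2  ori   $3, $4, 14       | $0=0 $1=5 $2=15 $3=14 $4=6 $5=0 $6=8 $7=6
PC=4  ori   $6, $4, 15       | $0=0 $1=5 $2=15 $3=14 $4=6 $5=0 $6=15 $7=6
PC=5  bne  $5, $2, L7        | $0=0 $1=5 $2=15 $3=14 $4=6 $5=0 $6=15 $7=6  [TAKEN]
PC=6  xor  $7, $6, $4        | $0=0 $1=5 $2=15 $3=14 $4=6 $5=0 $6=15 $7=9
PC=7  add  $1, $4, $1        | $0=0 $1=11 $2=15 $3=14 $4=6 $5=0 $6=15 $7=9
PC=8  andi  $2, $2, 7        | $0=0 $1=11 $2=7 $3=14 $4=6 $5=0 $6=15 $7=9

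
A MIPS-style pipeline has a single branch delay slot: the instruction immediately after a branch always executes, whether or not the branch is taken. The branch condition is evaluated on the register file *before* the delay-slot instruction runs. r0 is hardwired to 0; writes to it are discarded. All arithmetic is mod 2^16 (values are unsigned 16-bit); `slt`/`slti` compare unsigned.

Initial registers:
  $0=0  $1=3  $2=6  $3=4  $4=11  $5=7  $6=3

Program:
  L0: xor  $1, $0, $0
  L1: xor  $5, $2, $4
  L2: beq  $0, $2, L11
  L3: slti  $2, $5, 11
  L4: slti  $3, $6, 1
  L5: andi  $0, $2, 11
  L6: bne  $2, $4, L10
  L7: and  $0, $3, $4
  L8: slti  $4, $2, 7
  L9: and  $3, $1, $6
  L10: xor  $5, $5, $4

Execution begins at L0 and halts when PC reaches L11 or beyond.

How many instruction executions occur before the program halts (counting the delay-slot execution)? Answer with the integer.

[0] xor  $1, $0, $0  →  {$0:0, $1:0, $2:6, $3:4, $4:11, $5:7, $6:3}
[1] xor  $5, $2, $4  →  {$0:0, $1:0, $2:6, $3:4, $4:11, $5:13, $6:3}
[2] beq  $0, $2, L11  →  {$0:0, $1:0, $2:6, $3:4, $4:11, $5:13, $6:3}  ⟨branch fallthrough⟩
[3] slti  $2, $5, 11  →  {$0:0, $1:0, $2:0, $3:4, $4:11, $5:13, $6:3}
[4] slti  $3, $6, 1  →  {$0:0, $1:0, $2:0, $3:0, $4:11, $5:13, $6:3}
[5] andi  $0, $2, 11  →  {$0:0, $1:0, $2:0, $3:0, $4:11, $5:13, $6:3}
[6] bne  $2, $4, L10  →  {$0:0, $1:0, $2:0, $3:0, $4:11, $5:13, $6:3}  ⟨branch taken⟩
[7] and  $0, $3, $4  →  {$0:0, $1:0, $2:0, $3:0, $4:11, $5:13, $6:3}
[10] xor  $5, $5, $4  →  {$0:0, $1:0, $2:0, $3:0, $4:11, $5:6, $6:3}

9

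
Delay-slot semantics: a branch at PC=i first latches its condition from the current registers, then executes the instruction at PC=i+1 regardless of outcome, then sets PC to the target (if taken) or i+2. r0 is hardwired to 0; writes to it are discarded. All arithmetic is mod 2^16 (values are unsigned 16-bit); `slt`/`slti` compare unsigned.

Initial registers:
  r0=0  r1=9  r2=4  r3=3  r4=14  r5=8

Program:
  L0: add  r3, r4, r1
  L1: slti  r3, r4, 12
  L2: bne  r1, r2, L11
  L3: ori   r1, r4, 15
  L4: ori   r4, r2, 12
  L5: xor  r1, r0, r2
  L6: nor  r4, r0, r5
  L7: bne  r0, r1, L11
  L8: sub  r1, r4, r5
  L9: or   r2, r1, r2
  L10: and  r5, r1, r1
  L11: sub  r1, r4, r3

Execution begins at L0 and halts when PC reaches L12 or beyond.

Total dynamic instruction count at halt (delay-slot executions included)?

#0 add  r3, r4, r1 ; 0/9/4/23/14/8
#1 slti  r3, r4, 12 ; 0/9/4/0/14/8
#2 bne  r1, r2, L11 ; 0/9/4/0/14/8 ; →target
#3 ori   r1, r4, 15 ; 0/15/4/0/14/8
#11 sub  r1, r4, r3 ; 0/14/4/0/14/8

5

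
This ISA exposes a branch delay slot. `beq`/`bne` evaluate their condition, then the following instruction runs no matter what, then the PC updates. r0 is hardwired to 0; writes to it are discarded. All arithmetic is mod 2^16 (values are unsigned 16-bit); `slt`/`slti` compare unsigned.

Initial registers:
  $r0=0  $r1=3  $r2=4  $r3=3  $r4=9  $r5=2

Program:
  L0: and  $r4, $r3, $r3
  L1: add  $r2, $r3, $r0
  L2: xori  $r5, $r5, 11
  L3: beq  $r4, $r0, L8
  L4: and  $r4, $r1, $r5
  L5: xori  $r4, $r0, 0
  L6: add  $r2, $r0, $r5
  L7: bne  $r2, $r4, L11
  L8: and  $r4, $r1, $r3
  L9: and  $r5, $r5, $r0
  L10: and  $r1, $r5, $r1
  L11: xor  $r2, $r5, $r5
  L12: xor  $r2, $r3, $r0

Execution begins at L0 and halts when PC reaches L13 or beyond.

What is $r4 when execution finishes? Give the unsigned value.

3

#0 and  $r4, $r3, $r3 ; 0/3/4/3/3/2
#1 add  $r2, $r3, $r0 ; 0/3/3/3/3/2
#2 xori  $r5, $r5, 11 ; 0/3/3/3/3/9
#3 beq  $r4, $r0, L8 ; 0/3/3/3/3/9 ; →fallthru
#4 and  $r4, $r1, $r5 ; 0/3/3/3/1/9
#5 xori  $r4, $r0, 0 ; 0/3/3/3/0/9
#6 add  $r2, $r0, $r5 ; 0/3/9/3/0/9
#7 bne  $r2, $r4, L11 ; 0/3/9/3/0/9 ; →target
#8 and  $r4, $r1, $r3 ; 0/3/9/3/3/9
#11 xor  $r2, $r5, $r5 ; 0/3/0/3/3/9
#12 xor  $r2, $r3, $r0 ; 0/3/3/3/3/9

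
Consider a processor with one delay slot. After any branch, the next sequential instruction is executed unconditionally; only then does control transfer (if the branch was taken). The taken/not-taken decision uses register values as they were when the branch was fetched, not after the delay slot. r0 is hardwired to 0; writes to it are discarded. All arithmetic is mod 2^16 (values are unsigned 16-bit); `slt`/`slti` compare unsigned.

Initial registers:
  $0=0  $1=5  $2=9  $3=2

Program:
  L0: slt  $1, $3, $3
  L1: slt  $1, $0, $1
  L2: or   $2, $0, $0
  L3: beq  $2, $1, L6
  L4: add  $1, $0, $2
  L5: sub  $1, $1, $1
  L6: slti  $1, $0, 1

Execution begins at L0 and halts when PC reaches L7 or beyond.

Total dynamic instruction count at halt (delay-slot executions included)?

[0] slt  $1, $3, $3  →  {$0:0, $1:0, $2:9, $3:2}
[1] slt  $1, $0, $1  →  {$0:0, $1:0, $2:9, $3:2}
[2] or   $2, $0, $0  →  {$0:0, $1:0, $2:0, $3:2}
[3] beq  $2, $1, L6  →  {$0:0, $1:0, $2:0, $3:2}  ⟨branch taken⟩
[4] add  $1, $0, $2  →  {$0:0, $1:0, $2:0, $3:2}
[6] slti  $1, $0, 1  →  {$0:0, $1:1, $2:0, $3:2}

6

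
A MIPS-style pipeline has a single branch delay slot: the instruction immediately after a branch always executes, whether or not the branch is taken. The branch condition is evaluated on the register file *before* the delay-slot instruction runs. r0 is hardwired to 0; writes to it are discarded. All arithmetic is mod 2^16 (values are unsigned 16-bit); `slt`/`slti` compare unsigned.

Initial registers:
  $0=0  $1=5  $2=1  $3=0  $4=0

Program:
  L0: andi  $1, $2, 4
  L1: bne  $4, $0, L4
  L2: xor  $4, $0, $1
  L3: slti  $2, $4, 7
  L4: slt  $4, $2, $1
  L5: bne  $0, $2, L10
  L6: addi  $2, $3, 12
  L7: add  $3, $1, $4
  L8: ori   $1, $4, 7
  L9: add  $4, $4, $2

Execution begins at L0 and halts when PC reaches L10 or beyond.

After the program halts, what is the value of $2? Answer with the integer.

#0 andi  $1, $2, 4 ; 0/0/1/0/0
#1 bne  $4, $0, L4 ; 0/0/1/0/0 ; →fallthru
#2 xor  $4, $0, $1 ; 0/0/1/0/0
#3 slti  $2, $4, 7 ; 0/0/1/0/0
#4 slt  $4, $2, $1 ; 0/0/1/0/0
#5 bne  $0, $2, L10 ; 0/0/1/0/0 ; →target
#6 addi  $2, $3, 12 ; 0/0/12/0/0

12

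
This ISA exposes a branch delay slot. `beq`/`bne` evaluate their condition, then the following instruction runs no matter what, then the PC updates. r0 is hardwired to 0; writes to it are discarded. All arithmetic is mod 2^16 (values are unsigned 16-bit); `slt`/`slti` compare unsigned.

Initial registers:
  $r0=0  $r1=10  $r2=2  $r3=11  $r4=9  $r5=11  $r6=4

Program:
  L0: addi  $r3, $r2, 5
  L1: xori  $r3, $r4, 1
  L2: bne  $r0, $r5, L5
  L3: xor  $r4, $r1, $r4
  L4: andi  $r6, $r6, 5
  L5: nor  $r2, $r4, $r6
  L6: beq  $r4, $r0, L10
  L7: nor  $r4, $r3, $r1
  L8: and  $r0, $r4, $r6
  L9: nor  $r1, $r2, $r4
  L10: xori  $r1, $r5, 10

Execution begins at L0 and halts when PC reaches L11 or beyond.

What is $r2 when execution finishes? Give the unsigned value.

#0 addi  $r3, $r2, 5 ; 0/10/2/7/9/11/4
#1 xori  $r3, $r4, 1 ; 0/10/2/8/9/11/4
#2 bne  $r0, $r5, L5 ; 0/10/2/8/9/11/4 ; →target
#3 xor  $r4, $r1, $r4 ; 0/10/2/8/3/11/4
#5 nor  $r2, $r4, $r6 ; 0/10/65528/8/3/11/4
#6 beq  $r4, $r0, L10 ; 0/10/65528/8/3/11/4 ; →fallthru
#7 nor  $r4, $r3, $r1 ; 0/10/65528/8/65525/11/4
#8 and  $r0, $r4, $r6 ; 0/10/65528/8/65525/11/4
#9 nor  $r1, $r2, $r4 ; 0/2/65528/8/65525/11/4
#10 xori  $r1, $r5, 10 ; 0/1/65528/8/65525/11/4

65528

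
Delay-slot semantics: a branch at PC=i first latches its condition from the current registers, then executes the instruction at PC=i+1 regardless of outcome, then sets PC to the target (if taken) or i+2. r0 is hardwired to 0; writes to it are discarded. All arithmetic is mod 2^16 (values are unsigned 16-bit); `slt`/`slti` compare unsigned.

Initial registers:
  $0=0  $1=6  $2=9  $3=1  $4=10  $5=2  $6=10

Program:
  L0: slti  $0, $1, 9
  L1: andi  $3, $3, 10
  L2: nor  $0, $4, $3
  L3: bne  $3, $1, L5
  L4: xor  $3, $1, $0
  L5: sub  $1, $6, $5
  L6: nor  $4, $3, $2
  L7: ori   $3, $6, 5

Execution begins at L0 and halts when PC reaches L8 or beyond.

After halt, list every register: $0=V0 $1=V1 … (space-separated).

$0=0 $1=8 $2=9 $3=15 $4=65520 $5=2 $6=10

#0 slti  $0, $1, 9 ; 0/6/9/1/10/2/10
#1 andi  $3, $3, 10 ; 0/6/9/0/10/2/10
#2 nor  $0, $4, $3 ; 0/6/9/0/10/2/10
#3 bne  $3, $1, L5 ; 0/6/9/0/10/2/10 ; →target
#4 xor  $3, $1, $0 ; 0/6/9/6/10/2/10
#5 sub  $1, $6, $5 ; 0/8/9/6/10/2/10
#6 nor  $4, $3, $2 ; 0/8/9/6/65520/2/10
#7 ori   $3, $6, 5 ; 0/8/9/15/65520/2/10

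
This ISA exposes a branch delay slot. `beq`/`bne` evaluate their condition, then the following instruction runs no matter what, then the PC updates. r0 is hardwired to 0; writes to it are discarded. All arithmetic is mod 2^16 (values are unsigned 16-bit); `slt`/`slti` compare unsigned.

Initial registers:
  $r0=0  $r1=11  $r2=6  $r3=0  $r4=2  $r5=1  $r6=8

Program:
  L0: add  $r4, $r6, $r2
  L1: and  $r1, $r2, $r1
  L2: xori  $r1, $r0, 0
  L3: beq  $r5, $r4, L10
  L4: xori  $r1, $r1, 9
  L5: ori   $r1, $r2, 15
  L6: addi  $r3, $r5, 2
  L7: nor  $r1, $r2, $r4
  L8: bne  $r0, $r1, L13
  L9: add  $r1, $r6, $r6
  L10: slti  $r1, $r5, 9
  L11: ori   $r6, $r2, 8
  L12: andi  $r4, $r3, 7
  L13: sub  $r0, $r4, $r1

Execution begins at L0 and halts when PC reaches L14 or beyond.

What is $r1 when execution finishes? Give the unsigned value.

16

#0 add  $r4, $r6, $r2 ; 0/11/6/0/14/1/8
#1 and  $r1, $r2, $r1 ; 0/2/6/0/14/1/8
#2 xori  $r1, $r0, 0 ; 0/0/6/0/14/1/8
#3 beq  $r5, $r4, L10 ; 0/0/6/0/14/1/8 ; →fallthru
#4 xori  $r1, $r1, 9 ; 0/9/6/0/14/1/8
#5 ori   $r1, $r2, 15 ; 0/15/6/0/14/1/8
#6 addi  $r3, $r5, 2 ; 0/15/6/3/14/1/8
#7 nor  $r1, $r2, $r4 ; 0/65521/6/3/14/1/8
#8 bne  $r0, $r1, L13 ; 0/65521/6/3/14/1/8 ; →target
#9 add  $r1, $r6, $r6 ; 0/16/6/3/14/1/8
#13 sub  $r0, $r4, $r1 ; 0/16/6/3/14/1/8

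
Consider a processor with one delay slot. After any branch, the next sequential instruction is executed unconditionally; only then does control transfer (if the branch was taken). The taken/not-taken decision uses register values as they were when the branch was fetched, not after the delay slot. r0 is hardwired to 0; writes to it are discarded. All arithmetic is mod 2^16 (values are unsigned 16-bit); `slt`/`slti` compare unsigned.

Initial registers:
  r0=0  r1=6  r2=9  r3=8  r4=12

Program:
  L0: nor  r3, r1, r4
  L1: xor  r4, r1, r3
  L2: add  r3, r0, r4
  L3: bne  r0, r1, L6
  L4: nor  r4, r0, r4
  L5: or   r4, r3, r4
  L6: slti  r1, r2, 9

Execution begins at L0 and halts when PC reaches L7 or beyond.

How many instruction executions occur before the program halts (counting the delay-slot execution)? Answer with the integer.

6

[0] nor  r3, r1, r4  →  {r0:0, r1:6, r2:9, r3:65521, r4:12}
[1] xor  r4, r1, r3  →  {r0:0, r1:6, r2:9, r3:65521, r4:65527}
[2] add  r3, r0, r4  →  {r0:0, r1:6, r2:9, r3:65527, r4:65527}
[3] bne  r0, r1, L6  →  {r0:0, r1:6, r2:9, r3:65527, r4:65527}  ⟨branch taken⟩
[4] nor  r4, r0, r4  →  {r0:0, r1:6, r2:9, r3:65527, r4:8}
[6] slti  r1, r2, 9  →  {r0:0, r1:0, r2:9, r3:65527, r4:8}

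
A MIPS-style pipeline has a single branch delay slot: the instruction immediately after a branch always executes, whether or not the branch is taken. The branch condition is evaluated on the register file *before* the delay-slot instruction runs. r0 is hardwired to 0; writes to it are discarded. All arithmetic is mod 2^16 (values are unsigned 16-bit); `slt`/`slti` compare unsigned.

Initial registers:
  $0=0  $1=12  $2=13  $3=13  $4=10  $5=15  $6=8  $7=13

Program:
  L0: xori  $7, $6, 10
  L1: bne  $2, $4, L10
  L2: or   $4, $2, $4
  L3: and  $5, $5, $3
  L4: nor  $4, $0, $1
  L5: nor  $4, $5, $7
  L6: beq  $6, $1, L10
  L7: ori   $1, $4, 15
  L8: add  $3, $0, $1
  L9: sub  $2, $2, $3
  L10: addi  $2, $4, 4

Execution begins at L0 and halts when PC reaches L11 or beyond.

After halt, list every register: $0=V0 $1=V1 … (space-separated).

$0=0 $1=12 $2=19 $3=13 $4=15 $5=15 $6=8 $7=2

PC=0  xori  $7, $6, 10       | $0=0 $1=12 $2=13 $3=13 $4=10 $5=15 $6=8 $7=2
PC=1  bne  $2, $4, L10       | $0=0 $1=12 $2=13 $3=13 $4=10 $5=15 $6=8 $7=2  [TAKEN]
PC=2  or   $4, $2, $4        | $0=0 $1=12 $2=13 $3=13 $4=15 $5=15 $6=8 $7=2
PC=10 addi  $2, $4, 4        | $0=0 $1=12 $2=19 $3=13 $4=15 $5=15 $6=8 $7=2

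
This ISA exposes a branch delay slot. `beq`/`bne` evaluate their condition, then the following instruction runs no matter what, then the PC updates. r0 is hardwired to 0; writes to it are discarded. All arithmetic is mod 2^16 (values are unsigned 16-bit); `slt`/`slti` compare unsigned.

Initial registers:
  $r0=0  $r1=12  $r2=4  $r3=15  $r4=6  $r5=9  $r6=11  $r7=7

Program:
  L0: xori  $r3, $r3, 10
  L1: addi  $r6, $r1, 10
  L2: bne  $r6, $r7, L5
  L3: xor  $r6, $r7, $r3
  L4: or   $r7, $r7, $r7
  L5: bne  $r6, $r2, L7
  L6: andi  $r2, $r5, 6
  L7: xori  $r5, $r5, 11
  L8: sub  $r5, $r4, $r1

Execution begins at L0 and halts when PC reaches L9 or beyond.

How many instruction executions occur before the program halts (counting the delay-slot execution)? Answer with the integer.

  step pc=0: xori  $r3, $r3, 10  regs=(0,12,4,5,6,9,11,7)
  step pc=1: addi  $r6, $r1, 10  regs=(0,12,4,5,6,9,22,7)
  step pc=2: bne  $r6, $r7, L5  cond=T  regs=(0,12,4,5,6,9,22,7)
  step pc=3: xor  $r6, $r7, $r3  regs=(0,12,4,5,6,9,2,7)
  step pc=5: bne  $r6, $r2, L7  cond=T  regs=(0,12,4,5,6,9,2,7)
  step pc=6: andi  $r2, $r5, 6  regs=(0,12,0,5,6,9,2,7)
  step pc=7: xori  $r5, $r5, 11  regs=(0,12,0,5,6,2,2,7)
  step pc=8: sub  $r5, $r4, $r1  regs=(0,12,0,5,6,65530,2,7)

8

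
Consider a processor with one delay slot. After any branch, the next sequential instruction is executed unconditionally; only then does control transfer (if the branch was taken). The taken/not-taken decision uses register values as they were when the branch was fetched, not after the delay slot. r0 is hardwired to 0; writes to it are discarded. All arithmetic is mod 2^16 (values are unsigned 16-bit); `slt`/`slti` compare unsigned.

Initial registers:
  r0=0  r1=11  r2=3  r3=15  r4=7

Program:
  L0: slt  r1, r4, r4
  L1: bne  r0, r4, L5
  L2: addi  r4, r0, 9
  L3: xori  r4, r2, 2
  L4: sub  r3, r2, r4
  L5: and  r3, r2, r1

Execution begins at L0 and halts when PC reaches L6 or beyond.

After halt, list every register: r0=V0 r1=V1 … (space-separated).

r0=0 r1=0 r2=3 r3=0 r4=9

PC=0  slt  r1, r4, r4        | r0=0 r1=0 r2=3 r3=15 r4=7
PC=1  bne  r0, r4, L5        | r0=0 r1=0 r2=3 r3=15 r4=7  [TAKEN]
PC=2  addi  r4, r0, 9        | r0=0 r1=0 r2=3 r3=15 r4=9
PC=5  and  r3, r2, r1        | r0=0 r1=0 r2=3 r3=0 r4=9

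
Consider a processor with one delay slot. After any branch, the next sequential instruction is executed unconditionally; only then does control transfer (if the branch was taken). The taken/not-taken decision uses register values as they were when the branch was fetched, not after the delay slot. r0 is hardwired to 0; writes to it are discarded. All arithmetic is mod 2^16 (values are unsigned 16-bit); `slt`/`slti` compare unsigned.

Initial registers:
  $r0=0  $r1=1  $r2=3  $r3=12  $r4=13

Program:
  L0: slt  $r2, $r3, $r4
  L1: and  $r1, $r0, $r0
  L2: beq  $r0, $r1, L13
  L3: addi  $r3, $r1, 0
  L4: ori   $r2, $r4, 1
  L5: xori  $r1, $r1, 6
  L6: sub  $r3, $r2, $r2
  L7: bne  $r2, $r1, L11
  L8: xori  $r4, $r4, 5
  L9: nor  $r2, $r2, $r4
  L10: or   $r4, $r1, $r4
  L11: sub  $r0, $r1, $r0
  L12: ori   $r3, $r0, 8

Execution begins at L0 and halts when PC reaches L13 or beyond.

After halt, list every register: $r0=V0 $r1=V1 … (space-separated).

$r0=0 $r1=0 $r2=1 $r3=0 $r4=13

  step pc=0: slt  $r2, $r3, $r4  regs=(0,1,1,12,13)
  step pc=1: and  $r1, $r0, $r0  regs=(0,0,1,12,13)
  step pc=2: beq  $r0, $r1, L13  cond=T  regs=(0,0,1,12,13)
  step pc=3: addi  $r3, $r1, 0  regs=(0,0,1,0,13)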